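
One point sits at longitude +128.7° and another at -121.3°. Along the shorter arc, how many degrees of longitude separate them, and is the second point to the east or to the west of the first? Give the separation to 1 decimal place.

Raw difference: -121.3 − 128.7 = -250.0°.
Normalise into (−180°, 180°]: -250.0° + 360° = 110.0°.
Positive ⇒ the second point lies to the east; separation 110.0°.

110.0° east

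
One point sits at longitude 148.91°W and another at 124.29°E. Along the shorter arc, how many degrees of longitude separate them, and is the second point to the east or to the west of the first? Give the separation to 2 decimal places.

Raw difference: 124.29 − -148.91 = 273.2°.
Normalise into (−180°, 180°]: 273.2° − 360° = -86.8°.
Negative ⇒ the second point lies to the west; separation 86.80°.

86.80° west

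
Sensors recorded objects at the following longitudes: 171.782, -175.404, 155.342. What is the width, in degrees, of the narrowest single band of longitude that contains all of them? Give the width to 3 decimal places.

Sort the longitudes: -175.404°, +155.342°, +171.782°.
Eastward gaps between consecutive values (wrapping around): 330.746°, 16.440°, 12.814°.
Largest gap = 330.746° ⇒ minimal covering band is its complement: 360° − 330.746° = 29.254°.
Band runs from +155.342° eastward to -175.404°, crossing the antimeridian.

29.254°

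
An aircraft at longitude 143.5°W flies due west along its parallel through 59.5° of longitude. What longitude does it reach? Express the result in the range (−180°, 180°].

Start at -143.5°; shift −59.5° → -203.0°.
-203.0° lies outside (−180°, 180°]; add 360° → +157.0°.

157.0°E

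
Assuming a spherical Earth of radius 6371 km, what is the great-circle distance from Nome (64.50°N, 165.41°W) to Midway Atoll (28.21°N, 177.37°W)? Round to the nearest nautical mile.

Δλ = -177.37 − -165.41 = -11.96°.
Δφ = 28.21 − 64.50 = -36.29°.
a = sin²(Δφ/2) + cos φ₁ · cos φ₂ · sin²(Δλ/2) = 0.101102.
c = 2·atan2(√a, √(1−a)) = 0.64716 rad → d = 6371·c ≈ 4123.09 km ≈ 2226.29 nmi.

2226 nmi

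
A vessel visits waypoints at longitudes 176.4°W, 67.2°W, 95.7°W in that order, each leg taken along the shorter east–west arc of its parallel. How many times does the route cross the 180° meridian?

0

Leg 1: -176.4° → -67.2°, shortest Δλ = 109.2° (east) — does not cross 180°.
Leg 2: -67.2° → -95.7°, shortest Δλ = -28.5° (west) — does not cross 180°.
Total crossings: 0.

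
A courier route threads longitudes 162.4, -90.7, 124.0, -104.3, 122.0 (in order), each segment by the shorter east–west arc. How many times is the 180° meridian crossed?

Leg 1: +162.4° → -90.7°, shortest Δλ = 106.9° (east) — crosses 180°.
Leg 2: -90.7° → +124.0°, shortest Δλ = -145.3° (west) — crosses 180°.
Leg 3: +124.0° → -104.3°, shortest Δλ = 131.7° (east) — crosses 180°.
Leg 4: -104.3° → +122.0°, shortest Δλ = -133.7° (west) — crosses 180°.
Total crossings: 4.

4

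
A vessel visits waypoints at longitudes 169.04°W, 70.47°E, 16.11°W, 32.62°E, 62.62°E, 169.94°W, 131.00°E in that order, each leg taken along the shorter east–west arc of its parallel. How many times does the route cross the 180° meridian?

Leg 1: -169.04° → +70.47°, shortest Δλ = -120.49° (west) — crosses 180°.
Leg 2: +70.47° → -16.11°, shortest Δλ = -86.58° (west) — does not cross 180°.
Leg 3: -16.11° → +32.62°, shortest Δλ = 48.73° (east) — does not cross 180°.
Leg 4: +32.62° → +62.62°, shortest Δλ = 30.0° (east) — does not cross 180°.
Leg 5: +62.62° → -169.94°, shortest Δλ = 127.44° (east) — crosses 180°.
Leg 6: -169.94° → +131.00°, shortest Δλ = -59.06° (west) — crosses 180°.
Total crossings: 3.

3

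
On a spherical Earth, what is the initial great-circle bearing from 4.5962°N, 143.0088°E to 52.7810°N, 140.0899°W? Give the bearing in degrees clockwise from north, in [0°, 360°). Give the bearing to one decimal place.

37.0°

Δλ = -140.0899 − 143.0088 = -283.0987°; wrapped into (−180°, 180°]: 76.9013°.
θ = atan2( sin Δλ · cos φ₂ , cos φ₁ · sin φ₂ − sin φ₁ · cos φ₂ · cos Δλ )
  = atan2(0.58913, 0.78278) = 36.965° → normalised to [0°, 360°): 36.965°.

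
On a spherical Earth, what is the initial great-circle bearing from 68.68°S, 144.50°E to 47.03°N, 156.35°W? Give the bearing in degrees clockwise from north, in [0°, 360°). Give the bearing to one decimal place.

Δλ = -156.35 − 144.50 = -300.85°; wrapped into (−180°, 180°]: 59.15°.
θ = atan2( sin Δλ · cos φ₂ , cos φ₁ · sin φ₂ − sin φ₁ · cos φ₂ · cos Δλ )
  = atan2(0.58518, 0.59164) = 44.685° → normalised to [0°, 360°): 44.685°.

44.7°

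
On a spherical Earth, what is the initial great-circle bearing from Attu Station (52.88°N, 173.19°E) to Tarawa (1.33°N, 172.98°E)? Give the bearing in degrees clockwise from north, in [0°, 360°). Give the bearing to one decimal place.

180.3°

Δλ = 172.98 − 173.19 = -0.21°.
θ = atan2( sin Δλ · cos φ₂ , cos φ₁ · sin φ₂ − sin φ₁ · cos φ₂ · cos Δλ )
  = atan2(-0.00366, -0.78315) = -179.732° → normalised to [0°, 360°): 180.268°.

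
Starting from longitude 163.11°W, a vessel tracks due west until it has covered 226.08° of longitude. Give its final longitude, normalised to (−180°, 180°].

29.19°W

Start at -163.11°; shift −226.08° → -389.19°.
-389.19° lies outside (−180°, 180°]; add 360° → -29.19°.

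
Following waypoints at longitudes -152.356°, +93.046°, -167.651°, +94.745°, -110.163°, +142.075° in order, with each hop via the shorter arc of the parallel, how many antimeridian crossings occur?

5

Leg 1: -152.356° → +93.046°, shortest Δλ = -114.598° (west) — crosses 180°.
Leg 2: +93.046° → -167.651°, shortest Δλ = 99.303° (east) — crosses 180°.
Leg 3: -167.651° → +94.745°, shortest Δλ = -97.604° (west) — crosses 180°.
Leg 4: +94.745° → -110.163°, shortest Δλ = 155.092° (east) — crosses 180°.
Leg 5: -110.163° → +142.075°, shortest Δλ = -107.762° (west) — crosses 180°.
Total crossings: 5.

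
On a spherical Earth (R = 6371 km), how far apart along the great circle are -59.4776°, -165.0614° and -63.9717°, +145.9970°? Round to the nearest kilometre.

2558 km

Δλ = 145.9970 − -165.0614 = 311.0584°; wrapped into (−180°, 180°]: -48.9416°.
Δφ = -63.9717 − -59.4776 = -4.4941°.
a = sin²(Δφ/2) + cos φ₁ · cos φ₂ · sin²(Δλ/2) = 0.039778.
c = 2·atan2(√a, √(1−a)) = 0.40158 rad → d = 6371·c ≈ 2558.46 km.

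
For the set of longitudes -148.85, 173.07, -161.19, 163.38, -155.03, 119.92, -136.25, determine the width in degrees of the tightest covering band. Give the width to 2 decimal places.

Sort the longitudes: -161.19°, -155.03°, -148.85°, -136.25°, +119.92°, +163.38°, +173.07°.
Eastward gaps between consecutive values (wrapping around): 6.16°, 6.18°, 12.60°, 256.17°, 43.46°, 9.69°, 25.74°.
Largest gap = 256.17° ⇒ minimal covering band is its complement: 360° − 256.17° = 103.83°.
Band runs from +119.92° eastward to -136.25°, crossing the antimeridian.

103.83°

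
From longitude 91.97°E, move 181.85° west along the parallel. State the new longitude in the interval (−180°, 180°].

Start at +91.97°; shift −181.85° → -89.88°.
-89.88° already lies in (−180°, 180°].

89.88°W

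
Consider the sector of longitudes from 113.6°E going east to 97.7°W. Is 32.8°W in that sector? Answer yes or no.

Band width going east from +113.6° to -97.7°: ((-97.7 − 113.6) mod 360) = 148.7°.
Offset of -32.8° east of the west edge: ((-32.8 − 113.6) mod 360) = 213.6°.
213.6° > 148.7° ⇒ outside.

No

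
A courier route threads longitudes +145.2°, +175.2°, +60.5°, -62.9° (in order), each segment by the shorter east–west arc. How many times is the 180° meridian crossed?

0

Leg 1: +145.2° → +175.2°, shortest Δλ = 30.0° (east) — does not cross 180°.
Leg 2: +175.2° → +60.5°, shortest Δλ = -114.7° (west) — does not cross 180°.
Leg 3: +60.5° → -62.9°, shortest Δλ = -123.4° (west) — does not cross 180°.
Total crossings: 0.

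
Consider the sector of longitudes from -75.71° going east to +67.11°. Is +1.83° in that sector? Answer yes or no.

Yes

Band width going east from -75.71° to +67.11°: ((67.11 − -75.71) mod 360) = 142.82°.
Offset of +1.83° east of the west edge: ((1.83 − -75.71) mod 360) = 77.54°.
77.54° ≤ 142.82° ⇒ inside.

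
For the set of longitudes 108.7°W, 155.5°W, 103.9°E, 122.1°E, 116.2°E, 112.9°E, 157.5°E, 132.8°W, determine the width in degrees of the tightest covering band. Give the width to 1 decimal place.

Sort the longitudes: -155.5°, -132.8°, -108.7°, +103.9°, +112.9°, +116.2°, +122.1°, +157.5°.
Eastward gaps between consecutive values (wrapping around): 22.7°, 24.1°, 212.6°, 9.0°, 3.3°, 5.9°, 35.4°, 47.0°.
Largest gap = 212.6° ⇒ minimal covering band is its complement: 360° − 212.6° = 147.4°.
Band runs from +103.9° eastward to -108.7°, crossing the antimeridian.

147.4°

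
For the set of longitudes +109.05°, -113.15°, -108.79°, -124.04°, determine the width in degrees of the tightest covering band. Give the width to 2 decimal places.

Sort the longitudes: -124.04°, -113.15°, -108.79°, +109.05°.
Eastward gaps between consecutive values (wrapping around): 10.89°, 4.36°, 217.84°, 126.91°.
Largest gap = 217.84° ⇒ minimal covering band is its complement: 360° − 217.84° = 142.16°.
Band runs from +109.05° eastward to -108.79°, crossing the antimeridian.

142.16°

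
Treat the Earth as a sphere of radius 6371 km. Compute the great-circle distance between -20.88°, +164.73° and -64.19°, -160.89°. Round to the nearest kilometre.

5444 km

Δλ = -160.89 − 164.73 = -325.62°; wrapped into (−180°, 180°]: 34.38°.
Δφ = -64.19 − -20.88 = -43.31°.
a = sin²(Δφ/2) + cos φ₁ · cos φ₂ · sin²(Δλ/2) = 0.171705.
c = 2·atan2(√a, √(1−a)) = 0.85451 rad → d = 6371·c ≈ 5444.07 km.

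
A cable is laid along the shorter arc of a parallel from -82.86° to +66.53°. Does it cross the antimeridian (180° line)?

No

Signed shortest Δλ = ((66.53 − -82.86 + 180) mod 360) − 180 = 149.39°.
Going east by 149.39° from -82.86° reaches +66.53° without touching 180°.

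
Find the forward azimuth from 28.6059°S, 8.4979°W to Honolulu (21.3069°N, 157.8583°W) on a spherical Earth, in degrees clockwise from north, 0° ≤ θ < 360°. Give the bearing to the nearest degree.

262°

Δλ = -157.8583 − -8.4979 = -149.3604°.
θ = atan2( sin Δλ · cos φ₂ , cos φ₁ · sin φ₂ − sin φ₁ · cos φ₂ · cos Δλ )
  = atan2(-0.47480, -0.06477) = -97.768° → normalised to [0°, 360°): 262.232°.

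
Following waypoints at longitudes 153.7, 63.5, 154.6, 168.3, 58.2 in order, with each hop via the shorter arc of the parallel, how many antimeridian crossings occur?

0

Leg 1: +153.7° → +63.5°, shortest Δλ = -90.2° (west) — does not cross 180°.
Leg 2: +63.5° → +154.6°, shortest Δλ = 91.1° (east) — does not cross 180°.
Leg 3: +154.6° → +168.3°, shortest Δλ = 13.7° (east) — does not cross 180°.
Leg 4: +168.3° → +58.2°, shortest Δλ = -110.1° (west) — does not cross 180°.
Total crossings: 0.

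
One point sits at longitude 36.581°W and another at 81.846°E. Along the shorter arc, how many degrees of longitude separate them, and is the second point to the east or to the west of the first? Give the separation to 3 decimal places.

118.427° east

Raw difference: 81.846 − -36.581 = 118.427°.
Normalise into (−180°, 180°]: 118.427° stays 118.427°.
Positive ⇒ the second point lies to the east; separation 118.427°.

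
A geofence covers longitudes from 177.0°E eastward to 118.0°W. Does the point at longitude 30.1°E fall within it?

Band width going east from +177.0° to -118.0°: ((-118.0 − 177.0) mod 360) = 65.0°.
Offset of +30.1° east of the west edge: ((30.1 − 177.0) mod 360) = 213.1°.
213.1° > 65.0° ⇒ outside.

No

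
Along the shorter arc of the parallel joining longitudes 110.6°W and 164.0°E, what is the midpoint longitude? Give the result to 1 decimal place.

153.3°W

Signed shortest Δλ from -110.6° to +164.0° is -85.4°.
Midpoint longitude = -110.6° + (-85.4°)/2 = -110.6° − 42.7° = -153.3°.
(The naïve average (-110.6 + +164.0)/2 = 26.7° is on the wrong side of the globe.)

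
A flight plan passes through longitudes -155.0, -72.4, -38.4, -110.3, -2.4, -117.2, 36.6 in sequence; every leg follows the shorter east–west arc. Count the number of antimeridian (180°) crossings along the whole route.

Leg 1: -155.0° → -72.4°, shortest Δλ = 82.6° (east) — does not cross 180°.
Leg 2: -72.4° → -38.4°, shortest Δλ = 34.0° (east) — does not cross 180°.
Leg 3: -38.4° → -110.3°, shortest Δλ = -71.9° (west) — does not cross 180°.
Leg 4: -110.3° → -2.4°, shortest Δλ = 107.9° (east) — does not cross 180°.
Leg 5: -2.4° → -117.2°, shortest Δλ = -114.8° (west) — does not cross 180°.
Leg 6: -117.2° → +36.6°, shortest Δλ = 153.8° (east) — does not cross 180°.
Total crossings: 0.

0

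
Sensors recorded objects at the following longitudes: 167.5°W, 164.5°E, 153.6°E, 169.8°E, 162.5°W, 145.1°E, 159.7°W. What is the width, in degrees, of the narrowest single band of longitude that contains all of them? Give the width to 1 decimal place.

55.2°

Sort the longitudes: -167.5°, -162.5°, -159.7°, +145.1°, +153.6°, +164.5°, +169.8°.
Eastward gaps between consecutive values (wrapping around): 5.0°, 2.8°, 304.8°, 8.5°, 10.9°, 5.3°, 22.7°.
Largest gap = 304.8° ⇒ minimal covering band is its complement: 360° − 304.8° = 55.2°.
Band runs from +145.1° eastward to -159.7°, crossing the antimeridian.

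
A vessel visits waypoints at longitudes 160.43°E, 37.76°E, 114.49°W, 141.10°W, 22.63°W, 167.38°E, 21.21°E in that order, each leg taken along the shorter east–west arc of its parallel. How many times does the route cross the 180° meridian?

Leg 1: +160.43° → +37.76°, shortest Δλ = -122.67° (west) — does not cross 180°.
Leg 2: +37.76° → -114.49°, shortest Δλ = -152.25° (west) — does not cross 180°.
Leg 3: -114.49° → -141.10°, shortest Δλ = -26.61° (west) — does not cross 180°.
Leg 4: -141.10° → -22.63°, shortest Δλ = 118.47° (east) — does not cross 180°.
Leg 5: -22.63° → +167.38°, shortest Δλ = -169.99° (west) — crosses 180°.
Leg 6: +167.38° → +21.21°, shortest Δλ = -146.17° (west) — does not cross 180°.
Total crossings: 1.

1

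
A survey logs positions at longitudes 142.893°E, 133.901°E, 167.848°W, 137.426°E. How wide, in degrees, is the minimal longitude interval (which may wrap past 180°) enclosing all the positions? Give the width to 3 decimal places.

Sort the longitudes: -167.848°, +133.901°, +137.426°, +142.893°.
Eastward gaps between consecutive values (wrapping around): 301.749°, 3.525°, 5.467°, 49.259°.
Largest gap = 301.749° ⇒ minimal covering band is its complement: 360° − 301.749° = 58.251°.
Band runs from +133.901° eastward to -167.848°, crossing the antimeridian.

58.251°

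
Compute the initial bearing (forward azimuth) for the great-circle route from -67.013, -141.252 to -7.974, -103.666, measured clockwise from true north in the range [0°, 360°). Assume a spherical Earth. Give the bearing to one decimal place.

Δλ = -103.666 − -141.252 = 37.586°.
θ = atan2( sin Δλ · cos φ₂ , cos φ₁ · sin φ₂ − sin φ₁ · cos φ₂ · cos Δλ )
  = atan2(0.60405, 0.66829) = 42.110° → normalised to [0°, 360°): 42.110°.

42.1°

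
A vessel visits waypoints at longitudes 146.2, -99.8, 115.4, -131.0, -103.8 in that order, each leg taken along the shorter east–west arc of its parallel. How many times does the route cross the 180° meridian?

3

Leg 1: +146.2° → -99.8°, shortest Δλ = 114.0° (east) — crosses 180°.
Leg 2: -99.8° → +115.4°, shortest Δλ = -144.8° (west) — crosses 180°.
Leg 3: +115.4° → -131.0°, shortest Δλ = 113.6° (east) — crosses 180°.
Leg 4: -131.0° → -103.8°, shortest Δλ = 27.2° (east) — does not cross 180°.
Total crossings: 3.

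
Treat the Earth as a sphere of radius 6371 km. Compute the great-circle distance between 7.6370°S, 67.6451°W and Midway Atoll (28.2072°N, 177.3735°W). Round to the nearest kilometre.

12338 km

Δλ = -177.3735 − -67.6451 = -109.7284°.
Δφ = 28.2072 − -7.6370 = 35.8442°.
a = sin²(Δφ/2) + cos φ₁ · cos φ₂ · sin²(Δλ/2) = 0.678825.
c = 2·atan2(√a, √(1−a)) = 1.93655 rad → d = 6371·c ≈ 12337.74 km.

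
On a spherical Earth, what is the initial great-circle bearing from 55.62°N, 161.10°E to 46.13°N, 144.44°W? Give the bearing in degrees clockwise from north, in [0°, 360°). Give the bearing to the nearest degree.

Δλ = -144.44 − 161.10 = -305.54°; wrapped into (−180°, 180°]: 54.46°.
θ = atan2( sin Δλ · cos φ₂ , cos φ₁ · sin φ₂ − sin φ₁ · cos φ₂ · cos Δλ )
  = atan2(0.56392, 0.07462) = 82.462° → normalised to [0°, 360°): 82.462°.

82°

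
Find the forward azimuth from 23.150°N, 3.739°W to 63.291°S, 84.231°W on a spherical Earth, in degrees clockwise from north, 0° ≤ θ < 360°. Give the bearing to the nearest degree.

208°

Δλ = -84.231 − -3.739 = -80.492°.
θ = atan2( sin Δλ · cos φ₂ , cos φ₁ · sin φ₂ − sin φ₁ · cos φ₂ · cos Δλ )
  = atan2(-0.44328, -0.85056) = -152.473° → normalised to [0°, 360°): 207.527°.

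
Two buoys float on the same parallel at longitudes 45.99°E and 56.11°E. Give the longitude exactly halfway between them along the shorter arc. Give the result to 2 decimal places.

51.05°E

Signed shortest Δλ from +45.99° to +56.11° is +10.12°.
Midpoint longitude = +45.99° + (+10.12°)/2 = +45.99° + 5.06° = +51.05°.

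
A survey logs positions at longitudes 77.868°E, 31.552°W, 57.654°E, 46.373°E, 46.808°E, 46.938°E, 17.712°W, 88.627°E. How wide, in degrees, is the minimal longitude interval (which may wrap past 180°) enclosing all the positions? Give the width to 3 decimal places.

120.179°

Sort the longitudes: -31.552°, -17.712°, +46.373°, +46.808°, +46.938°, +57.654°, +77.868°, +88.627°.
Eastward gaps between consecutive values (wrapping around): 13.840°, 64.085°, 0.435°, 0.130°, 10.716°, 20.214°, 10.759°, 239.821°.
Largest gap = 239.821° ⇒ minimal covering band is its complement: 360° − 239.821° = 120.179°.
Band runs from -31.552° eastward to +88.627°.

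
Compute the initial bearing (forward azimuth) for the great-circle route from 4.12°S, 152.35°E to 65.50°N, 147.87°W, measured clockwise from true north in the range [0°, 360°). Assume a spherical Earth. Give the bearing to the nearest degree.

Δλ = -147.87 − 152.35 = -300.22°; wrapped into (−180°, 180°]: 59.78°.
θ = atan2( sin Δλ · cos φ₂ , cos φ₁ · sin φ₂ − sin φ₁ · cos φ₂ · cos Δλ )
  = atan2(0.35834, 0.92261) = 21.226° → normalised to [0°, 360°): 21.226°.

21°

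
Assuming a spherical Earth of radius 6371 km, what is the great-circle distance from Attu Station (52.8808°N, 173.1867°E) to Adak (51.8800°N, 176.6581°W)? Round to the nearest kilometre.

698 km

Δλ = -176.6581 − 173.1867 = -349.8448°; wrapped into (−180°, 180°]: 10.1552°.
Δφ = 51.8800 − 52.8808 = -1.0008°.
a = sin²(Δφ/2) + cos φ₁ · cos φ₂ · sin²(Δλ/2) = 0.002994.
c = 2·atan2(√a, √(1−a)) = 0.10950 rad → d = 6371·c ≈ 697.60 km.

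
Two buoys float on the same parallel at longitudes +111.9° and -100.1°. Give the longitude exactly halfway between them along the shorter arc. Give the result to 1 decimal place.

Signed shortest Δλ from +111.9° to -100.1° is +148.0°.
Midpoint longitude = +111.9° + (+148.0°)/2 = +111.9° + 74.0° = +185.9°.
Normalise into (−180°, 180°]: -174.1°.
(The naïve average (+111.9 + -100.1)/2 = 5.9° is on the wrong side of the globe.)

-174.1°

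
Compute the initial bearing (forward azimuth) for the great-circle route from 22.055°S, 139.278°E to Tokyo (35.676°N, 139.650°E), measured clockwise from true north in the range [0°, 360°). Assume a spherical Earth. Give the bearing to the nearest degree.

Δλ = 139.650 − 139.278 = 0.372°.
θ = atan2( sin Δλ · cos φ₂ , cos φ₁ · sin φ₂ − sin φ₁ · cos φ₂ · cos Δλ )
  = atan2(0.00527, 0.84554) = 0.357° → normalised to [0°, 360°): 0.357°.

0°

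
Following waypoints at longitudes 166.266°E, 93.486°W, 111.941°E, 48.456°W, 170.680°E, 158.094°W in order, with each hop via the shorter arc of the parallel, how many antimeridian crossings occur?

Leg 1: +166.266° → -93.486°, shortest Δλ = 100.248° (east) — crosses 180°.
Leg 2: -93.486° → +111.941°, shortest Δλ = -154.573° (west) — crosses 180°.
Leg 3: +111.941° → -48.456°, shortest Δλ = -160.397° (west) — does not cross 180°.
Leg 4: -48.456° → +170.680°, shortest Δλ = -140.864° (west) — crosses 180°.
Leg 5: +170.680° → -158.094°, shortest Δλ = 31.226° (east) — crosses 180°.
Total crossings: 4.

4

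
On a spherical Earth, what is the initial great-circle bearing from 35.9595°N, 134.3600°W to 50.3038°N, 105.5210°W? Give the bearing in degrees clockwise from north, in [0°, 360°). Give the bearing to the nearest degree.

46°

Δλ = -105.5210 − -134.3600 = 28.8390°.
θ = atan2( sin Δλ · cos φ₂ , cos φ₁ · sin φ₂ − sin φ₁ · cos φ₂ · cos Δλ )
  = atan2(0.30809, 0.29426) = 46.314° → normalised to [0°, 360°): 46.314°.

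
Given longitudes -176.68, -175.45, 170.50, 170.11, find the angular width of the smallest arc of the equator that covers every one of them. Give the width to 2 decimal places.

14.44°

Sort the longitudes: -176.68°, -175.45°, +170.11°, +170.50°.
Eastward gaps between consecutive values (wrapping around): 1.23°, 345.56°, 0.39°, 12.82°.
Largest gap = 345.56° ⇒ minimal covering band is its complement: 360° − 345.56° = 14.44°.
Band runs from +170.11° eastward to -175.45°, crossing the antimeridian.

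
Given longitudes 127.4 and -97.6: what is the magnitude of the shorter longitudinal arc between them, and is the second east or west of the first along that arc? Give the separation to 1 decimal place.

135.0° east

Raw difference: -97.6 − 127.4 = -225.0°.
Normalise into (−180°, 180°]: -225.0° + 360° = 135.0°.
Positive ⇒ the second point lies to the east; separation 135.0°.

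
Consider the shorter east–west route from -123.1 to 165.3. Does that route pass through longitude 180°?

Yes

Naïve |165.3 − -123.1| = 288.4° > 180°, so the shorter arc goes the other way round — across 180°.
Signed shortest Δλ = ((165.3 − -123.1 + 180) mod 360) − 180 = -71.6°.
Going west by 71.6° from -123.1° passes through 180° before reaching +165.3°.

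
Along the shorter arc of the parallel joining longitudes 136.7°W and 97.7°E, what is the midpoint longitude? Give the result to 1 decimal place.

Signed shortest Δλ from -136.7° to +97.7° is -125.6°.
Midpoint longitude = -136.7° + (-125.6°)/2 = -136.7° − 62.8° = -199.5°.
Normalise into (−180°, 180°]: +160.5°.
(The naïve average (-136.7 + +97.7)/2 = -19.5° is on the wrong side of the globe.)

160.5°E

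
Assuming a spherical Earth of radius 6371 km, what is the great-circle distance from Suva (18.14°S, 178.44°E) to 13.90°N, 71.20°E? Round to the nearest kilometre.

12273 km

Δλ = 71.20 − 178.44 = -107.24°.
Δφ = 13.90 − -18.14 = 32.04°.
a = sin²(Δφ/2) + cos φ₁ · cos φ₂ · sin²(Δλ/2) = 0.674095.
c = 2·atan2(√a, √(1−a)) = 1.92644 rad → d = 6371·c ≈ 12273.32 km.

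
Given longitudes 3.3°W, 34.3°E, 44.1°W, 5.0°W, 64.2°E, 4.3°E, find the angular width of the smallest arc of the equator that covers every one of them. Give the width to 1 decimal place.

108.3°

Sort the longitudes: -44.1°, -5.0°, -3.3°, +4.3°, +34.3°, +64.2°.
Eastward gaps between consecutive values (wrapping around): 39.1°, 1.7°, 7.6°, 30.0°, 29.9°, 251.7°.
Largest gap = 251.7° ⇒ minimal covering band is its complement: 360° − 251.7° = 108.3°.
Band runs from -44.1° eastward to +64.2°.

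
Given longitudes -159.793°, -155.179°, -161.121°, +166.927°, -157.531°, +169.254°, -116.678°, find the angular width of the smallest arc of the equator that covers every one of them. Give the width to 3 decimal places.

76.395°

Sort the longitudes: -161.121°, -159.793°, -157.531°, -155.179°, -116.678°, +166.927°, +169.254°.
Eastward gaps between consecutive values (wrapping around): 1.328°, 2.262°, 2.352°, 38.501°, 283.605°, 2.327°, 29.625°.
Largest gap = 283.605° ⇒ minimal covering band is its complement: 360° − 283.605° = 76.395°.
Band runs from +166.927° eastward to -116.678°, crossing the antimeridian.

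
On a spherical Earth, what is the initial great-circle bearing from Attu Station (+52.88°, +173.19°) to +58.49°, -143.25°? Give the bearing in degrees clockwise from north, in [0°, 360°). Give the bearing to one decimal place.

Δλ = -143.25 − 173.19 = -316.44°; wrapped into (−180°, 180°]: 43.56°.
θ = atan2( sin Δλ · cos φ₂ , cos φ₁ · sin φ₂ − sin φ₁ · cos φ₂ · cos Δλ )
  = atan2(0.36016, 0.21251) = 59.458° → normalised to [0°, 360°): 59.458°.

59.5°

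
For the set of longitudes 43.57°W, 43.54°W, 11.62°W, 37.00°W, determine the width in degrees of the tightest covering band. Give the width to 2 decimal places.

31.95°

Sort the longitudes: -43.57°, -43.54°, -37.00°, -11.62°.
Eastward gaps between consecutive values (wrapping around): 0.03°, 6.54°, 25.38°, 328.05°.
Largest gap = 328.05° ⇒ minimal covering band is its complement: 360° − 328.05° = 31.95°.
Band runs from -43.57° eastward to -11.62°.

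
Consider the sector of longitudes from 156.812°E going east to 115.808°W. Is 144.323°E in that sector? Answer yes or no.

Band width going east from +156.812° to -115.808°: ((-115.808 − 156.812) mod 360) = 87.380°.
Offset of +144.323° east of the west edge: ((144.323 − 156.812) mod 360) = 347.511°.
347.511° > 87.380° ⇒ outside.

No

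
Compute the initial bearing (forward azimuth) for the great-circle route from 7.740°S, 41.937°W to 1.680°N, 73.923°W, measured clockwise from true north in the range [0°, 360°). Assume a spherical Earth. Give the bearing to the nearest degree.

Δλ = -73.923 − -41.937 = -31.986°.
θ = atan2( sin Δλ · cos φ₂ , cos φ₁ · sin φ₂ − sin φ₁ · cos φ₂ · cos Δλ )
  = atan2(-0.52948, 0.14323) = -74.863° → normalised to [0°, 360°): 285.137°.

285°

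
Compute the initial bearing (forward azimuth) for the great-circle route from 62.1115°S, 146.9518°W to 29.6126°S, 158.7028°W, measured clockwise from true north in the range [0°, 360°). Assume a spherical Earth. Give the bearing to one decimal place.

341.2°

Δλ = -158.7028 − -146.9518 = -11.7510°.
θ = atan2( sin Δλ · cos φ₂ , cos φ₁ · sin φ₂ − sin φ₁ · cos φ₂ · cos Δλ )
  = atan2(-0.17706, 0.52118) = -18.764° → normalised to [0°, 360°): 341.236°.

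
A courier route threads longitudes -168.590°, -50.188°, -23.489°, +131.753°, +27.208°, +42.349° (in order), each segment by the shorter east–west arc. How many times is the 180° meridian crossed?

Leg 1: -168.590° → -50.188°, shortest Δλ = 118.402° (east) — does not cross 180°.
Leg 2: -50.188° → -23.489°, shortest Δλ = 26.699° (east) — does not cross 180°.
Leg 3: -23.489° → +131.753°, shortest Δλ = 155.242° (east) — does not cross 180°.
Leg 4: +131.753° → +27.208°, shortest Δλ = -104.545° (west) — does not cross 180°.
Leg 5: +27.208° → +42.349°, shortest Δλ = 15.141° (east) — does not cross 180°.
Total crossings: 0.

0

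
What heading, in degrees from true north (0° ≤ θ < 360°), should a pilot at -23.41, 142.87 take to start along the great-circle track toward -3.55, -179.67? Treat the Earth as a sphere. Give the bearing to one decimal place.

67.0°

Δλ = -179.67 − 142.87 = -322.54°; wrapped into (−180°, 180°]: 37.46°.
θ = atan2( sin Δλ · cos φ₂ , cos φ₁ · sin φ₂ − sin φ₁ · cos φ₂ · cos Δλ )
  = atan2(0.60704, 0.25795) = 66.978° → normalised to [0°, 360°): 66.978°.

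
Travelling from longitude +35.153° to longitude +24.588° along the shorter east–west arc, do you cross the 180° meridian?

No

Signed shortest Δλ = ((24.588 − 35.153 + 180) mod 360) − 180 = -10.565°.
Going west by 10.565° from +35.153° reaches +24.588° without touching 180°.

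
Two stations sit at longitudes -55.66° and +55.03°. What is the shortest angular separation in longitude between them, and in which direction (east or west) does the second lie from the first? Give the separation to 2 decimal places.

110.69° east

Raw difference: 55.03 − -55.66 = 110.69°.
Normalise into (−180°, 180°]: 110.69° stays 110.69°.
Positive ⇒ the second point lies to the east; separation 110.69°.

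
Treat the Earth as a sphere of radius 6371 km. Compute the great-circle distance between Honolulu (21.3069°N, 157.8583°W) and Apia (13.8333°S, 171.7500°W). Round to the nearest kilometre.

Δλ = -171.7500 − -157.8583 = -13.8917°.
Δφ = -13.8333 − 21.3069 = -35.1402°.
a = sin²(Δφ/2) + cos φ₁ · cos φ₂ · sin²(Δλ/2) = 0.104357.
c = 2·atan2(√a, √(1−a)) = 0.65789 rad → d = 6371·c ≈ 4191.39 km.

4191 km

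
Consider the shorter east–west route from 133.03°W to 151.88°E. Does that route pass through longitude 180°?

Naïve |151.88 − -133.03| = 284.91° > 180°, so the shorter arc goes the other way round — across 180°.
Signed shortest Δλ = ((151.88 − -133.03 + 180) mod 360) − 180 = -75.09°.
Going west by 75.09° from -133.03° passes through 180° before reaching +151.88°.

Yes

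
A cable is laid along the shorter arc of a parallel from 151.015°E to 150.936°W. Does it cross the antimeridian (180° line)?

Naïve |-150.936 − 151.015| = 301.951° > 180°, so the shorter arc goes the other way round — across 180°.
Signed shortest Δλ = ((-150.936 − 151.015 + 180) mod 360) − 180 = 58.049°.
Going east by 58.049° from +151.015° passes through 180° before reaching -150.936°.

Yes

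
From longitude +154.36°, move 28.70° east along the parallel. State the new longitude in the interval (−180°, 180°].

-176.94°

Start at +154.36°; shift +28.70° → +183.06°.
+183.06° lies outside (−180°, 180°]; subtract 360° → -176.94°.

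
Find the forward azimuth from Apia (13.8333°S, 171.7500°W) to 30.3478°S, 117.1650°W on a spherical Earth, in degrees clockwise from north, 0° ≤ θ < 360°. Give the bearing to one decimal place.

117.8°

Δλ = -117.1650 − -171.7500 = 54.5850°.
θ = atan2( sin Δλ · cos φ₂ , cos φ₁ · sin φ₂ − sin φ₁ · cos φ₂ · cos Δλ )
  = atan2(0.70330, -0.37102) = 117.814° → normalised to [0°, 360°): 117.814°.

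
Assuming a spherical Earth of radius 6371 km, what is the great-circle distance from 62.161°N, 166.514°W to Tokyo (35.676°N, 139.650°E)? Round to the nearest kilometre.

4704 km

Δλ = 139.650 − -166.514 = 306.164°; wrapped into (−180°, 180°]: -53.836°.
Δφ = 35.676 − 62.161 = -26.485°.
a = sin²(Δφ/2) + cos φ₁ · cos φ₂ · sin²(Δλ/2) = 0.130222.
c = 2·atan2(√a, √(1−a)) = 0.73839 rad → d = 6371·c ≈ 4704.26 km.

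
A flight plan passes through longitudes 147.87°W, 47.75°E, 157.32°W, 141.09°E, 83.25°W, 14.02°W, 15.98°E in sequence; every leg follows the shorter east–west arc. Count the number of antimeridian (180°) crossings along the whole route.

4

Leg 1: -147.87° → +47.75°, shortest Δλ = -164.38° (west) — crosses 180°.
Leg 2: +47.75° → -157.32°, shortest Δλ = 154.93° (east) — crosses 180°.
Leg 3: -157.32° → +141.09°, shortest Δλ = -61.59° (west) — crosses 180°.
Leg 4: +141.09° → -83.25°, shortest Δλ = 135.66° (east) — crosses 180°.
Leg 5: -83.25° → -14.02°, shortest Δλ = 69.23° (east) — does not cross 180°.
Leg 6: -14.02° → +15.98°, shortest Δλ = 30.0° (east) — does not cross 180°.
Total crossings: 4.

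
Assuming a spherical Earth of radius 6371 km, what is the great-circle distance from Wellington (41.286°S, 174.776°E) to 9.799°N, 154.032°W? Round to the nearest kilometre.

Δλ = -154.032 − 174.776 = -328.808°; wrapped into (−180°, 180°]: 31.192°.
Δφ = 9.799 − -41.286 = 51.085°.
a = sin²(Δφ/2) + cos φ₁ · cos φ₂ · sin²(Δλ/2) = 0.239439.
c = 2·atan2(√a, √(1−a)) = 1.02263 rad → d = 6371·c ≈ 6515.18 km.

6515 km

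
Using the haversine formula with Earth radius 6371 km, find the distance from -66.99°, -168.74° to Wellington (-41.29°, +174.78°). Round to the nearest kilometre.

Δλ = 174.78 − -168.74 = 343.52°; wrapped into (−180°, 180°]: -16.48°.
Δφ = -41.29 − -66.99 = 25.70°.
a = sin²(Δφ/2) + cos φ₁ · cos φ₂ · sin²(Δλ/2) = 0.055494.
c = 2·atan2(√a, √(1−a)) = 0.47562 rad → d = 6371·c ≈ 3030.15 km.

3030 km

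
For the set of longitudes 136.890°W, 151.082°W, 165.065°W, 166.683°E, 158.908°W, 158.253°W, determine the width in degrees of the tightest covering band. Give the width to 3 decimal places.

56.427°

Sort the longitudes: -165.065°, -158.908°, -158.253°, -151.082°, -136.890°, +166.683°.
Eastward gaps between consecutive values (wrapping around): 6.157°, 0.655°, 7.171°, 14.192°, 303.573°, 28.252°.
Largest gap = 303.573° ⇒ minimal covering band is its complement: 360° − 303.573° = 56.427°.
Band runs from +166.683° eastward to -136.890°, crossing the antimeridian.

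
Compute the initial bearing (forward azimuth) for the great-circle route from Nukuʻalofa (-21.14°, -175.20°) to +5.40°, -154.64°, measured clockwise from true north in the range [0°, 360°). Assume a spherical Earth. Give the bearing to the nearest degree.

40°

Δλ = -154.64 − -175.20 = 20.56°.
θ = atan2( sin Δλ · cos φ₂ , cos φ₁ · sin φ₂ − sin φ₁ · cos φ₂ · cos Δλ )
  = atan2(0.34963, 0.42395) = 39.512° → normalised to [0°, 360°): 39.512°.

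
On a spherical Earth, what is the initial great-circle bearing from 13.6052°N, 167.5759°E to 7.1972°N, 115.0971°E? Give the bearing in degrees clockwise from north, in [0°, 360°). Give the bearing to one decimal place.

268.5°

Δλ = 115.0971 − 167.5759 = -52.4788°.
θ = atan2( sin Δλ · cos φ₂ , cos φ₁ · sin φ₂ − sin φ₁ · cos φ₂ · cos Δλ )
  = atan2(-0.78688, -0.02037) = -91.483° → normalised to [0°, 360°): 268.517°.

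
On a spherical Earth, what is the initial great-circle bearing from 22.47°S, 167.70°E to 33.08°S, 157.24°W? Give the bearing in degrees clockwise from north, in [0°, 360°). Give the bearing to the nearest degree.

117°

Δλ = -157.24 − 167.70 = -324.94°; wrapped into (−180°, 180°]: 35.06°.
θ = atan2( sin Δλ · cos φ₂ , cos φ₁ · sin φ₂ − sin φ₁ · cos φ₂ · cos Δλ )
  = atan2(0.48132, -0.24223) = 116.714° → normalised to [0°, 360°): 116.714°.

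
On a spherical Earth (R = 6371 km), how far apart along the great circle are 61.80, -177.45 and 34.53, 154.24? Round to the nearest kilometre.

3627 km

Δλ = 154.24 − -177.45 = 331.69°; wrapped into (−180°, 180°]: -28.31°.
Δφ = 34.53 − 61.80 = -27.27°.
a = sin²(Δφ/2) + cos φ₁ · cos φ₂ · sin²(Δλ/2) = 0.078853.
c = 2·atan2(√a, √(1−a)) = 0.56927 rad → d = 6371·c ≈ 3626.82 km.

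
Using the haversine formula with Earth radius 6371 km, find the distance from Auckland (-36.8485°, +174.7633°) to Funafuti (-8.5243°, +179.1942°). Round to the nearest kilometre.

3181 km

Δλ = 179.1942 − 174.7633 = 4.4309°.
Δφ = -8.5243 − -36.8485 = 28.3242°.
a = sin²(Δφ/2) + cos φ₁ · cos φ₂ · sin²(Δλ/2) = 0.061044.
c = 2·atan2(√a, √(1−a)) = 0.49931 rad → d = 6371·c ≈ 3181.12 km.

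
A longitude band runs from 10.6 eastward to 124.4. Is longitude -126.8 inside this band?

Band width going east from +10.6° to +124.4°: ((124.4 − 10.6) mod 360) = 113.8°.
Offset of -126.8° east of the west edge: ((-126.8 − 10.6) mod 360) = 222.6°.
222.6° > 113.8° ⇒ outside.

No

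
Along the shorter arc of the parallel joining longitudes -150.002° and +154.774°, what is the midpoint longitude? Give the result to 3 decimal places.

Signed shortest Δλ from -150.002° to +154.774° is -55.224°.
Midpoint longitude = -150.002° + (-55.224°)/2 = -150.002° − 27.612° = -177.614°.
(The naïve average (-150.002 + +154.774)/2 = 2.386° is on the wrong side of the globe.)

-177.614°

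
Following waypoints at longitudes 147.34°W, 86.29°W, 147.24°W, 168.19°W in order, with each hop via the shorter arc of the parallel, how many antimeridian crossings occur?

Leg 1: -147.34° → -86.29°, shortest Δλ = 61.05° (east) — does not cross 180°.
Leg 2: -86.29° → -147.24°, shortest Δλ = -60.95° (west) — does not cross 180°.
Leg 3: -147.24° → -168.19°, shortest Δλ = -20.95° (west) — does not cross 180°.
Total crossings: 0.

0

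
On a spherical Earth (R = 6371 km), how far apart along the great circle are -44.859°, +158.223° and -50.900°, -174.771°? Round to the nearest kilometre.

Δλ = -174.771 − 158.223 = -332.994°; wrapped into (−180°, 180°]: 27.006°.
Δφ = -50.900 − -44.859 = -6.041°.
a = sin²(Δφ/2) + cos φ₁ · cos φ₂ · sin²(Δλ/2) = 0.027150.
c = 2·atan2(√a, √(1−a)) = 0.33106 rad → d = 6371·c ≈ 2109.15 km.

2109 km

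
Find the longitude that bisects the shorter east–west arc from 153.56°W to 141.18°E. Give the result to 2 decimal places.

173.81°E

Signed shortest Δλ from -153.56° to +141.18° is -65.26°.
Midpoint longitude = -153.56° + (-65.26°)/2 = -153.56° − 32.63° = -186.19°.
Normalise into (−180°, 180°]: +173.81°.
(The naïve average (-153.56 + +141.18)/2 = -6.19° is on the wrong side of the globe.)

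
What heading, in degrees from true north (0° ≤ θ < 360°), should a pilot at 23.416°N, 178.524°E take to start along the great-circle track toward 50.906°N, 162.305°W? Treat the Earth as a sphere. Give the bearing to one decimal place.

23.5°

Δλ = -162.305 − 178.524 = -340.829°; wrapped into (−180°, 180°]: 19.171°.
θ = atan2( sin Δλ · cos φ₂ , cos φ₁ · sin φ₂ − sin φ₁ · cos φ₂ · cos Δλ )
  = atan2(0.20708, 0.47549) = 23.533° → normalised to [0°, 360°): 23.533°.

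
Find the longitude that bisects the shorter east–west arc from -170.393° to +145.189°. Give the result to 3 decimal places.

Signed shortest Δλ from -170.393° to +145.189° is -44.418°.
Midpoint longitude = -170.393° + (-44.418°)/2 = -170.393° − 22.209° = -192.602°.
Normalise into (−180°, 180°]: +167.398°.
(The naïve average (-170.393 + +145.189)/2 = -12.602° is on the wrong side of the globe.)

+167.398°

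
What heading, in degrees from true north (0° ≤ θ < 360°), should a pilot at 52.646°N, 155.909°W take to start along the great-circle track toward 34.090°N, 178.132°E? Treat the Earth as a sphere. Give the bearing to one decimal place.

235.2°

Δλ = 178.132 − -155.909 = 334.041°; wrapped into (−180°, 180°]: -25.959°.
θ = atan2( sin Δλ · cos φ₂ , cos φ₁ · sin φ₂ − sin φ₁ · cos φ₂ · cos Δλ )
  = atan2(-0.36251, -0.25181) = -124.785° → normalised to [0°, 360°): 235.215°.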